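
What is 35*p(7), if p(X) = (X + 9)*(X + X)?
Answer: 7840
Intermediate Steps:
p(X) = 2*X*(9 + X) (p(X) = (9 + X)*(2*X) = 2*X*(9 + X))
35*p(7) = 35*(2*7*(9 + 7)) = 35*(2*7*16) = 35*224 = 7840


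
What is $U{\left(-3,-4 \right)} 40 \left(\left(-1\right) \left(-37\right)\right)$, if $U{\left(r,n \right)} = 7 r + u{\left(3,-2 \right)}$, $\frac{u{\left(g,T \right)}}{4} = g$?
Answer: $-13320$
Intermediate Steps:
$u{\left(g,T \right)} = 4 g$
$U{\left(r,n \right)} = 12 + 7 r$ ($U{\left(r,n \right)} = 7 r + 4 \cdot 3 = 7 r + 12 = 12 + 7 r$)
$U{\left(-3,-4 \right)} 40 \left(\left(-1\right) \left(-37\right)\right) = \left(12 + 7 \left(-3\right)\right) 40 \left(\left(-1\right) \left(-37\right)\right) = \left(12 - 21\right) 40 \cdot 37 = \left(-9\right) 40 \cdot 37 = \left(-360\right) 37 = -13320$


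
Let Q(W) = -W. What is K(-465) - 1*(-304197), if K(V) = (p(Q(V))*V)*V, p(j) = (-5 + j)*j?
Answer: 46250831697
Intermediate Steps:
p(j) = j*(-5 + j)
K(V) = -V**3*(-5 - V) (K(V) = (((-V)*(-5 - V))*V)*V = ((-V*(-5 - V))*V)*V = (-V**2*(-5 - V))*V = -V**3*(-5 - V))
K(-465) - 1*(-304197) = (-465)**3*(5 - 465) - 1*(-304197) = -100544625*(-460) + 304197 = 46250527500 + 304197 = 46250831697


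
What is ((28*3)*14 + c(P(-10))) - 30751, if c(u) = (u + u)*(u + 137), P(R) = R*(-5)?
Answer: -10875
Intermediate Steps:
P(R) = -5*R
c(u) = 2*u*(137 + u) (c(u) = (2*u)*(137 + u) = 2*u*(137 + u))
((28*3)*14 + c(P(-10))) - 30751 = ((28*3)*14 + 2*(-5*(-10))*(137 - 5*(-10))) - 30751 = (84*14 + 2*50*(137 + 50)) - 30751 = (1176 + 2*50*187) - 30751 = (1176 + 18700) - 30751 = 19876 - 30751 = -10875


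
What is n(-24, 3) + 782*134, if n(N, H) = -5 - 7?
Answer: 104776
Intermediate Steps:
n(N, H) = -12
n(-24, 3) + 782*134 = -12 + 782*134 = -12 + 104788 = 104776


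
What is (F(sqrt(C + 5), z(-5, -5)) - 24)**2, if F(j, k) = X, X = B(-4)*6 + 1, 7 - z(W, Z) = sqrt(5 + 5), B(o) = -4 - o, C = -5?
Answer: 529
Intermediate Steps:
z(W, Z) = 7 - sqrt(10) (z(W, Z) = 7 - sqrt(5 + 5) = 7 - sqrt(10))
X = 1 (X = (-4 - 1*(-4))*6 + 1 = (-4 + 4)*6 + 1 = 0*6 + 1 = 0 + 1 = 1)
F(j, k) = 1
(F(sqrt(C + 5), z(-5, -5)) - 24)**2 = (1 - 24)**2 = (-23)**2 = 529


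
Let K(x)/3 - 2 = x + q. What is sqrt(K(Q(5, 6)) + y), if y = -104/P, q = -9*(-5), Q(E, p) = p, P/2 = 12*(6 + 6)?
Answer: sqrt(5711)/6 ≈ 12.595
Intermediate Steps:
P = 288 (P = 2*(12*(6 + 6)) = 2*(12*12) = 2*144 = 288)
q = 45
K(x) = 141 + 3*x (K(x) = 6 + 3*(x + 45) = 6 + 3*(45 + x) = 6 + (135 + 3*x) = 141 + 3*x)
y = -13/36 (y = -104/288 = -104*1/288 = -13/36 ≈ -0.36111)
sqrt(K(Q(5, 6)) + y) = sqrt((141 + 3*6) - 13/36) = sqrt((141 + 18) - 13/36) = sqrt(159 - 13/36) = sqrt(5711/36) = sqrt(5711)/6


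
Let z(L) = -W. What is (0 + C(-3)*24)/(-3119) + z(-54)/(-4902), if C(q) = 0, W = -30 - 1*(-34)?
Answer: 2/2451 ≈ 0.00081599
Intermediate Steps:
W = 4 (W = -30 + 34 = 4)
z(L) = -4 (z(L) = -1*4 = -4)
(0 + C(-3)*24)/(-3119) + z(-54)/(-4902) = (0 + 0*24)/(-3119) - 4/(-4902) = (0 + 0)*(-1/3119) - 4*(-1/4902) = 0*(-1/3119) + 2/2451 = 0 + 2/2451 = 2/2451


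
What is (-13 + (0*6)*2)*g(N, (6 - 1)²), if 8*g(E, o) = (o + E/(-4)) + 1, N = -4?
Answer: -351/8 ≈ -43.875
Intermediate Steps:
g(E, o) = ⅛ - E/32 + o/8 (g(E, o) = ((o + E/(-4)) + 1)/8 = ((o + E*(-¼)) + 1)/8 = ((o - E/4) + 1)/8 = (1 + o - E/4)/8 = ⅛ - E/32 + o/8)
(-13 + (0*6)*2)*g(N, (6 - 1)²) = (-13 + (0*6)*2)*(⅛ - 1/32*(-4) + (6 - 1)²/8) = (-13 + 0*2)*(⅛ + ⅛ + (⅛)*5²) = (-13 + 0)*(⅛ + ⅛ + (⅛)*25) = -13*(⅛ + ⅛ + 25/8) = -13*27/8 = -351/8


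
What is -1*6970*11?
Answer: -76670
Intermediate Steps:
-1*6970*11 = -6970*11 = -76670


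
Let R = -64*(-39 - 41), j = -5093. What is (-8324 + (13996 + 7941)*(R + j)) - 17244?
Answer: 566731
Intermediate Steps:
R = 5120 (R = -64*(-80) = 5120)
(-8324 + (13996 + 7941)*(R + j)) - 17244 = (-8324 + (13996 + 7941)*(5120 - 5093)) - 17244 = (-8324 + 21937*27) - 17244 = (-8324 + 592299) - 17244 = 583975 - 17244 = 566731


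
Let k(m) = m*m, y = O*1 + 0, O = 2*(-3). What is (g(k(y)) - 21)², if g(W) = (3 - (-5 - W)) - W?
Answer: 169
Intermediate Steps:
O = -6
y = -6 (y = -6*1 + 0 = -6 + 0 = -6)
k(m) = m²
g(W) = 8 (g(W) = (3 + (5 + W)) - W = (8 + W) - W = 8)
(g(k(y)) - 21)² = (8 - 21)² = (-13)² = 169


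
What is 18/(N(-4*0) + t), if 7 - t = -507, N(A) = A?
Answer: 9/257 ≈ 0.035019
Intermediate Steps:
t = 514 (t = 7 - 1*(-507) = 7 + 507 = 514)
18/(N(-4*0) + t) = 18/(-4*0 + 514) = 18/(0 + 514) = 18/514 = 18*(1/514) = 9/257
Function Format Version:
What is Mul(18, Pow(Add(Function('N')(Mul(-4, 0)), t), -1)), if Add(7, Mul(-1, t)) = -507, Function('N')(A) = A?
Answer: Rational(9, 257) ≈ 0.035019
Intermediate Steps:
t = 514 (t = Add(7, Mul(-1, -507)) = Add(7, 507) = 514)
Mul(18, Pow(Add(Function('N')(Mul(-4, 0)), t), -1)) = Mul(18, Pow(Add(Mul(-4, 0), 514), -1)) = Mul(18, Pow(Add(0, 514), -1)) = Mul(18, Pow(514, -1)) = Mul(18, Rational(1, 514)) = Rational(9, 257)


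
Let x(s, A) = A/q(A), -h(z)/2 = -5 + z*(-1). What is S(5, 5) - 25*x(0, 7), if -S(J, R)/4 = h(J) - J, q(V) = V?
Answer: -85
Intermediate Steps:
h(z) = 10 + 2*z (h(z) = -2*(-5 + z*(-1)) = -2*(-5 - z) = 10 + 2*z)
S(J, R) = -40 - 4*J (S(J, R) = -4*((10 + 2*J) - J) = -4*(10 + J) = -40 - 4*J)
x(s, A) = 1 (x(s, A) = A/A = 1)
S(5, 5) - 25*x(0, 7) = (-40 - 4*5) - 25*1 = (-40 - 20) - 25 = -60 - 25 = -85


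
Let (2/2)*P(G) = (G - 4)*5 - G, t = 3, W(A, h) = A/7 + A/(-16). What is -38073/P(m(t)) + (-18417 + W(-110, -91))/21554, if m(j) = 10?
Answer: -11493915423/6035120 ≈ -1904.5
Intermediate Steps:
W(A, h) = 9*A/112 (W(A, h) = A*(⅐) + A*(-1/16) = A/7 - A/16 = 9*A/112)
P(G) = -20 + 4*G (P(G) = (G - 4)*5 - G = (-4 + G)*5 - G = (-20 + 5*G) - G = -20 + 4*G)
-38073/P(m(t)) + (-18417 + W(-110, -91))/21554 = -38073/(-20 + 4*10) + (-18417 + (9/112)*(-110))/21554 = -38073/(-20 + 40) + (-18417 - 495/56)*(1/21554) = -38073/20 - 1031847/56*1/21554 = -38073*1/20 - 1031847/1207024 = -38073/20 - 1031847/1207024 = -11493915423/6035120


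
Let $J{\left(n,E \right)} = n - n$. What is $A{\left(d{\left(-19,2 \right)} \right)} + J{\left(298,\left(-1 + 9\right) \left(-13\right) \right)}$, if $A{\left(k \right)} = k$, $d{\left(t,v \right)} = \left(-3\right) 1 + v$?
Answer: $-1$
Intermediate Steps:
$d{\left(t,v \right)} = -3 + v$
$J{\left(n,E \right)} = 0$
$A{\left(d{\left(-19,2 \right)} \right)} + J{\left(298,\left(-1 + 9\right) \left(-13\right) \right)} = \left(-3 + 2\right) + 0 = -1 + 0 = -1$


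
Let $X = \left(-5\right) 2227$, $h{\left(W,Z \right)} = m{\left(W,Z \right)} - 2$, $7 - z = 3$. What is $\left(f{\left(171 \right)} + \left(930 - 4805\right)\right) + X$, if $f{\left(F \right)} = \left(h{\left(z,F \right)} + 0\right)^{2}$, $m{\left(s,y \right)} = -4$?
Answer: $-14974$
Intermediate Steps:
$z = 4$ ($z = 7 - 3 = 4$)
$h{\left(W,Z \right)} = -6$ ($h{\left(W,Z \right)} = -4 - 2 = -6$)
$f{\left(F \right)} = 36$ ($f{\left(F \right)} = \left(-6 + 0\right)^{2} = \left(-6\right)^{2} = 36$)
$X = -11135$
$\left(f{\left(171 \right)} + \left(930 - 4805\right)\right) + X = \left(36 + \left(930 - 4805\right)\right) - 11135 = \left(36 - 3875\right) - 11135 = -3839 - 11135 = -14974$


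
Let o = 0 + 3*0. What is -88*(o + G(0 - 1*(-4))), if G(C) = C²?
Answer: -1408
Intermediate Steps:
o = 0 (o = 0 + 0 = 0)
-88*(o + G(0 - 1*(-4))) = -88*(0 + (0 - 1*(-4))²) = -88*(0 + (0 + 4)²) = -88*(0 + 4²) = -88*(0 + 16) = -88*16 = -1408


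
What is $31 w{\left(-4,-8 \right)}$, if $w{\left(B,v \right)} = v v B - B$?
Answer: $-7812$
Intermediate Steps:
$w{\left(B,v \right)} = - B + B v^{2}$ ($w{\left(B,v \right)} = v^{2} B - B = B v^{2} - B = - B + B v^{2}$)
$31 w{\left(-4,-8 \right)} = 31 \left(- 4 \left(-1 + \left(-8\right)^{2}\right)\right) = 31 \left(- 4 \left(-1 + 64\right)\right) = 31 \left(\left(-4\right) 63\right) = 31 \left(-252\right) = -7812$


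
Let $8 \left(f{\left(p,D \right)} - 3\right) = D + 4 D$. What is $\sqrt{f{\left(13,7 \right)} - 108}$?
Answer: $\frac{i \sqrt{1610}}{4} \approx 10.031 i$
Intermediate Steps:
$f{\left(p,D \right)} = 3 + \frac{5 D}{8}$ ($f{\left(p,D \right)} = 3 + \frac{D + 4 D}{8} = 3 + \frac{5 D}{8}$)
$\sqrt{f{\left(13,7 \right)} - 108} = \sqrt{\left(3 + \frac{5}{8} \cdot 7\right) - 108} = \sqrt{\left(3 + \frac{35}{8}\right) - 108} = \sqrt{\frac{59}{8} - 108} = \sqrt{- \frac{805}{8}} = \frac{i \sqrt{1610}}{4}$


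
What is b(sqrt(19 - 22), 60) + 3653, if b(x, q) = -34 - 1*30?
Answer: 3589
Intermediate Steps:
b(x, q) = -64 (b(x, q) = -34 - 30 = -64)
b(sqrt(19 - 22), 60) + 3653 = -64 + 3653 = 3589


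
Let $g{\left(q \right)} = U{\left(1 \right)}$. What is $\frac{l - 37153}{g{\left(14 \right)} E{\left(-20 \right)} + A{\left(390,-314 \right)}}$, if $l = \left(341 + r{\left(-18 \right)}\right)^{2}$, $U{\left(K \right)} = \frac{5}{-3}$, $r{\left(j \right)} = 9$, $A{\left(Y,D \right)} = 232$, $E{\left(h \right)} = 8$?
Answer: $\frac{256041}{656} \approx 390.31$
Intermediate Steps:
$U{\left(K \right)} = - \frac{5}{3}$ ($U{\left(K \right)} = 5 \left(- \frac{1}{3}\right) = - \frac{5}{3}$)
$g{\left(q \right)} = - \frac{5}{3}$
$l = 122500$ ($l = \left(341 + 9\right)^{2} = 350^{2} = 122500$)
$\frac{l - 37153}{g{\left(14 \right)} E{\left(-20 \right)} + A{\left(390,-314 \right)}} = \frac{122500 - 37153}{\left(- \frac{5}{3}\right) 8 + 232} = \frac{85347}{- \frac{40}{3} + 232} = \frac{85347}{\frac{656}{3}} = 85347 \cdot \frac{3}{656} = \frac{256041}{656}$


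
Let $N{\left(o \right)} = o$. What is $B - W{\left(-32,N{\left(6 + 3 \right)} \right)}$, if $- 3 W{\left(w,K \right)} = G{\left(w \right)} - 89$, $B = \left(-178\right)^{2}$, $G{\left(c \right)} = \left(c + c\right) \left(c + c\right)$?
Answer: $\frac{99059}{3} \approx 33020.0$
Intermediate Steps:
$G{\left(c \right)} = 4 c^{2}$ ($G{\left(c \right)} = 2 c 2 c = 4 c^{2}$)
$B = 31684$
$W{\left(w,K \right)} = \frac{89}{3} - \frac{4 w^{2}}{3}$ ($W{\left(w,K \right)} = - \frac{4 w^{2} - 89}{3} = - \frac{-89 + 4 w^{2}}{3} = \frac{89}{3} - \frac{4 w^{2}}{3}$)
$B - W{\left(-32,N{\left(6 + 3 \right)} \right)} = 31684 - \left(\frac{89}{3} - \frac{4 \left(-32\right)^{2}}{3}\right) = 31684 - \left(\frac{89}{3} - \frac{4096}{3}\right) = 31684 - - \frac{4007}{3} = 31684 + \frac{4007}{3} = \frac{99059}{3}$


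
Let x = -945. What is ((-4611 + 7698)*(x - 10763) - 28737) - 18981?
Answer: -36190314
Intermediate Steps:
((-4611 + 7698)*(x - 10763) - 28737) - 18981 = ((-4611 + 7698)*(-945 - 10763) - 28737) - 18981 = (3087*(-11708) - 28737) - 18981 = (-36142596 - 28737) - 18981 = -36171333 - 18981 = -36190314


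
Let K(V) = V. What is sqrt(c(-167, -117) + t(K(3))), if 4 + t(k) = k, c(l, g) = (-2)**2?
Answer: sqrt(3) ≈ 1.7320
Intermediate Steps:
c(l, g) = 4
t(k) = -4 + k
sqrt(c(-167, -117) + t(K(3))) = sqrt(4 + (-4 + 3)) = sqrt(4 - 1) = sqrt(3)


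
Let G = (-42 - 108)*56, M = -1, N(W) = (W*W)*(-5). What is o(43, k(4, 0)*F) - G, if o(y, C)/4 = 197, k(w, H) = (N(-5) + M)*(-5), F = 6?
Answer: 9188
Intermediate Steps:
N(W) = -5*W² (N(W) = W²*(-5) = -5*W²)
k(w, H) = 630 (k(w, H) = (-5*(-5)² - 1)*(-5) = (-5*25 - 1)*(-5) = (-125 - 1)*(-5) = -126*(-5) = 630)
o(y, C) = 788 (o(y, C) = 4*197 = 788)
G = -8400 (G = -150*56 = -8400)
o(43, k(4, 0)*F) - G = 788 - 1*(-8400) = 788 + 8400 = 9188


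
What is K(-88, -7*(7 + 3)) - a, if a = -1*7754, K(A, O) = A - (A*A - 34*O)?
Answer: -2458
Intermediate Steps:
K(A, O) = A - A² + 34*O (K(A, O) = A - (A² - 34*O) = A + (-A² + 34*O) = A - A² + 34*O)
a = -7754
K(-88, -7*(7 + 3)) - a = (-88 - 1*(-88)² + 34*(-7*(7 + 3))) - 1*(-7754) = (-88 - 1*7744 + 34*(-7*10)) + 7754 = (-88 - 7744 + 34*(-70)) + 7754 = (-88 - 7744 - 2380) + 7754 = -10212 + 7754 = -2458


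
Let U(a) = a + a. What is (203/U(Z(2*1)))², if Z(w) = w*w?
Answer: 41209/64 ≈ 643.89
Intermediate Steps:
Z(w) = w²
U(a) = 2*a
(203/U(Z(2*1)))² = (203/((2*(2*1)²)))² = (203/((2*2²)))² = (203/((2*4)))² = (203/8)² = 41209/64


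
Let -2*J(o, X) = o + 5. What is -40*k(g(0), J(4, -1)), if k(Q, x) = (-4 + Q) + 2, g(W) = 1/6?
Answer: 220/3 ≈ 73.333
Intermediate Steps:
J(o, X) = -5/2 - o/2 (J(o, X) = -(o + 5)/2 = -(5 + o)/2 = -5/2 - o/2)
g(W) = ⅙
k(Q, x) = -2 + Q
-40*k(g(0), J(4, -1)) = -40*(-2 + ⅙) = -40*(-11/6) = 220/3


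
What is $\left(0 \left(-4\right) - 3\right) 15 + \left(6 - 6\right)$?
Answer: $-45$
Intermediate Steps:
$\left(0 \left(-4\right) - 3\right) 15 + \left(6 - 6\right) = \left(0 - 3\right) 15 + 0 = \left(-3\right) 15 + 0 = -45 + 0 = -45$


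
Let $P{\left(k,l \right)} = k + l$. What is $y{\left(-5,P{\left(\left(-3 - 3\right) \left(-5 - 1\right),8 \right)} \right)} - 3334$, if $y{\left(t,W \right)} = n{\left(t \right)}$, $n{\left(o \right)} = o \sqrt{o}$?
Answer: $-3334 - 5 i \sqrt{5} \approx -3334.0 - 11.18 i$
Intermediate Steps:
$n{\left(o \right)} = o^{\frac{3}{2}}$
$y{\left(t,W \right)} = t^{\frac{3}{2}}$
$y{\left(-5,P{\left(\left(-3 - 3\right) \left(-5 - 1\right),8 \right)} \right)} - 3334 = \left(-5\right)^{\frac{3}{2}} - 3334 = - 5 i \sqrt{5} - 3334 = -3334 - 5 i \sqrt{5}$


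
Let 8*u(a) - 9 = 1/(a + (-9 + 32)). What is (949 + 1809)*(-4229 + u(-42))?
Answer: -443098901/38 ≈ -1.1660e+7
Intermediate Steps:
u(a) = 9/8 + 1/(8*(23 + a)) (u(a) = 9/8 + 1/(8*(a + (-9 + 32))) = 9/8 + 1/(8*(a + 23)) = 9/8 + 1/(8*(23 + a)))
(949 + 1809)*(-4229 + u(-42)) = (949 + 1809)*(-4229 + (208 + 9*(-42))/(8*(23 - 42))) = 2758*(-4229 + (⅛)*(208 - 378)/(-19)) = 2758*(-4229 + (⅛)*(-1/19)*(-170)) = 2758*(-4229 + 85/76) = 2758*(-321319/76) = -443098901/38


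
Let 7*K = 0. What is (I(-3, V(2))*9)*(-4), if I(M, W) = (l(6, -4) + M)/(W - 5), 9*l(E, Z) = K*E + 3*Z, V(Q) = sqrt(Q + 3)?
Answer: -39 - 39*sqrt(5)/5 ≈ -56.441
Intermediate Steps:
K = 0 (K = (1/7)*0 = 0)
V(Q) = sqrt(3 + Q)
l(E, Z) = Z/3 (l(E, Z) = (0*E + 3*Z)/9 = (0 + 3*Z)/9 = (3*Z)/9 = Z/3)
I(M, W) = (-4/3 + M)/(-5 + W) (I(M, W) = ((1/3)*(-4) + M)/(W - 5) = (-4/3 + M)/(-5 + W))
(I(-3, V(2))*9)*(-4) = (((-4/3 - 3)/(-5 + sqrt(3 + 2)))*9)*(-4) = ((-13/3/(-5 + sqrt(5)))*9)*(-4) = (-13/(3*(-5 + sqrt(5)))*9)*(-4) = -39/(-5 + sqrt(5))*(-4) = 156/(-5 + sqrt(5))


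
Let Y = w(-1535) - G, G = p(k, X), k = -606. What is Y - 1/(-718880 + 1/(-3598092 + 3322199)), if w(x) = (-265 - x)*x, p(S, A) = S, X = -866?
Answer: -386521947632097911/198333959841 ≈ -1.9488e+6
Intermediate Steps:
w(x) = x*(-265 - x)
G = -606
Y = -1948844 (Y = -1*(-1535)*(265 - 1535) - 1*(-606) = -1*(-1535)*(-1270) + 606 = -1949450 + 606 = -1948844)
Y - 1/(-718880 + 1/(-3598092 + 3322199)) = -1948844 - 1/(-718880 + 1/(-3598092 + 3322199)) = -1948844 - 1/(-718880 + 1/(-275893)) = -1948844 - 1/(-718880 - 1/275893) = -1948844 - 1/(-198333959841/275893) = -1948844 - 1*(-275893/198333959841) = -1948844 + 275893/198333959841 = -386521947632097911/198333959841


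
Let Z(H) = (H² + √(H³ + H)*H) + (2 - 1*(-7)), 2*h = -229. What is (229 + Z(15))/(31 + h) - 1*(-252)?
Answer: 41158/167 - 30*√3390/167 ≈ 236.00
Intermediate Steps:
h = -229/2 (h = (½)*(-229) = -229/2 ≈ -114.50)
Z(H) = 9 + H² + H*√(H + H³) (Z(H) = (H² + √(H + H³)*H) + (2 + 7) = (H² + H*√(H + H³)) + 9 = 9 + H² + H*√(H + H³))
(229 + Z(15))/(31 + h) - 1*(-252) = (229 + (9 + 15² + 15*√(15 + 15³)))/(31 - 229/2) - 1*(-252) = (229 + (9 + 225 + 15*√(15 + 3375)))/(-167/2) + 252 = (229 + (9 + 225 + 15*√3390))*(-2/167) + 252 = (229 + (234 + 15*√3390))*(-2/167) + 252 = (463 + 15*√3390)*(-2/167) + 252 = (-926/167 - 30*√3390/167) + 252 = 41158/167 - 30*√3390/167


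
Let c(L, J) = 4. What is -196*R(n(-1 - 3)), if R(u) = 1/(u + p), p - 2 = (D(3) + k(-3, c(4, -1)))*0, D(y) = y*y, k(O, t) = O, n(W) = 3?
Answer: -196/5 ≈ -39.200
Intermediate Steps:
D(y) = y²
p = 2 (p = 2 + (3² - 3)*0 = 2 + (9 - 3)*0 = 2 + 6*0 = 2 + 0 = 2)
R(u) = 1/(2 + u) (R(u) = 1/(u + 2) = 1/(2 + u))
-196*R(n(-1 - 3)) = -196/(2 + 3) = -196/5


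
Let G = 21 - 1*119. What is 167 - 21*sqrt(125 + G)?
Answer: 167 - 63*sqrt(3) ≈ 57.881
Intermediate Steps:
G = -98 (G = 21 - 119 = -98)
167 - 21*sqrt(125 + G) = 167 - 21*sqrt(125 - 98) = 167 - 63*sqrt(3)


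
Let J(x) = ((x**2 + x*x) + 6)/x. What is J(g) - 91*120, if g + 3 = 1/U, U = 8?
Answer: -1005361/92 ≈ -10928.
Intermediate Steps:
g = -23/8 (g = -3 + 1/8 = -23/8 ≈ -2.8750)
J(x) = (6 + 2*x**2)/x (J(x) = ((x**2 + x**2) + 6)/x = (2*x**2 + 6)/x = (6 + 2*x**2)/x)
J(g) - 91*120 = (2*(-23/8) + 6/(-23/8)) - 91*120 = (-23/4 + 6*(-8/23)) - 10920 = (-23/4 - 48/23) - 10920 = -721/92 - 10920 = -1005361/92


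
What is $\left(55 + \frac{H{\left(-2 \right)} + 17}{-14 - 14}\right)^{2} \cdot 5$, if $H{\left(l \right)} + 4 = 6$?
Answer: $\frac{11567205}{784} \approx 14754.0$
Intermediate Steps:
$H{\left(l \right)} = 2$ ($H{\left(l \right)} = -4 + 6 = 2$)
$\left(55 + \frac{H{\left(-2 \right)} + 17}{-14 - 14}\right)^{2} \cdot 5 = \left(55 + \frac{2 + 17}{-14 - 14}\right)^{2} \cdot 5 = \left(55 + \frac{19}{-14 - 14}\right)^{2} \cdot 5 = \left(55 + \frac{19}{-28}\right)^{2} \cdot 5 = \left(55 + 19 \left(- \frac{1}{28}\right)\right)^{2} \cdot 5 = \left(55 - \frac{19}{28}\right)^{2} \cdot 5 = \left(\frac{1521}{28}\right)^{2} \cdot 5 = \frac{2313441}{784} \cdot 5 = \frac{11567205}{784}$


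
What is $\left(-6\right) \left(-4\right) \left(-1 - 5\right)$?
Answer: $-144$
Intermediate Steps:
$\left(-6\right) \left(-4\right) \left(-1 - 5\right) = 24 \left(-1 - 5\right) = 24 \left(-6\right) = -144$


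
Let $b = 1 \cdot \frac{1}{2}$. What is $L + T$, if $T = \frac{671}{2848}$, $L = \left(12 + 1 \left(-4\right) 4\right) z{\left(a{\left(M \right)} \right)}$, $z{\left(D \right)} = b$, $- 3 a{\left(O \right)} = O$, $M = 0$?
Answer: $- \frac{5025}{2848} \approx -1.7644$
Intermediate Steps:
$b = \frac{1}{2}$ ($b = 1 \cdot \frac{1}{2} = \frac{1}{2} \approx 0.5$)
$a{\left(O \right)} = - \frac{O}{3}$
$z{\left(D \right)} = \frac{1}{2}$
$L = -2$ ($L = \left(12 + 1 \left(-4\right) 4\right) \frac{1}{2} = \left(12 - 16\right) \frac{1}{2} = \left(-4\right) \frac{1}{2} = -2$)
$T = \frac{671}{2848}$ ($T = 671 \cdot \frac{1}{2848} = \frac{671}{2848} \approx 0.2356$)
$L + T = -2 + \frac{671}{2848} = - \frac{5025}{2848}$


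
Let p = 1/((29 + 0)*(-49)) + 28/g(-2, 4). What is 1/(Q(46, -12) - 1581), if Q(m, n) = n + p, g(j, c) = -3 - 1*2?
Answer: -7105/11358058 ≈ -0.00062555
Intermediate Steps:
g(j, c) = -5 (g(j, c) = -3 - 2 = -5)
p = -39793/7105 (p = 1/((29 + 0)*(-49)) + 28/(-5) = -1/49/29 + 28*(-⅕) = (1/29)*(-1/49) - 28/5 = -1/1421 - 28/5 = -39793/7105 ≈ -5.6007)
Q(m, n) = -39793/7105 + n (Q(m, n) = n - 39793/7105 = -39793/7105 + n)
1/(Q(46, -12) - 1581) = 1/((-39793/7105 - 12) - 1581) = 1/(-125053/7105 - 1581) = 1/(-11358058/7105) = -7105/11358058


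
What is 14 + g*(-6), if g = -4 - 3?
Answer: 56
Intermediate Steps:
g = -7
14 + g*(-6) = 14 - 7*(-6) = 14 + 42 = 56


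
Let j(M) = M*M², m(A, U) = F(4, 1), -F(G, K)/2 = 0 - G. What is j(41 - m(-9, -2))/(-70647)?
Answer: -11979/23549 ≈ -0.50868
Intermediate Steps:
F(G, K) = 2*G (F(G, K) = -2*(0 - G) = -(-2)*G = 2*G)
m(A, U) = 8 (m(A, U) = 2*4 = 8)
j(M) = M³
j(41 - m(-9, -2))/(-70647) = (41 - 1*8)³/(-70647) = (41 - 8)³*(-1/70647) = 33³*(-1/70647) = 35937*(-1/70647) = -11979/23549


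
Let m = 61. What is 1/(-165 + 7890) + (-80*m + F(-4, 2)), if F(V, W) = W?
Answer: -37682549/7725 ≈ -4878.0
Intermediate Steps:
1/(-165 + 7890) + (-80*m + F(-4, 2)) = 1/(-165 + 7890) + (-80*61 + 2) = 1/7725 + (-4880 + 2) = 1/7725 - 4878 = -37682549/7725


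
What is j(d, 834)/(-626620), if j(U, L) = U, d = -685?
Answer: 137/125324 ≈ 0.0010932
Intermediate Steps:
j(d, 834)/(-626620) = -685/(-626620) = -685*(-1/626620) = 137/125324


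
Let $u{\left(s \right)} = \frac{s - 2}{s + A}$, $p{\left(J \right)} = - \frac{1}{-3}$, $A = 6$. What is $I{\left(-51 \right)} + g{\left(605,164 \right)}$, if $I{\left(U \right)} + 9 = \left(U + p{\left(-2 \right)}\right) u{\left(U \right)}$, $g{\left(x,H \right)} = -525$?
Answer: $- \frac{80146}{135} \approx -593.67$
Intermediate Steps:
$p{\left(J \right)} = \frac{1}{3}$ ($p{\left(J \right)} = \left(-1\right) \left(- \frac{1}{3}\right) = \frac{1}{3}$)
$u{\left(s \right)} = \frac{-2 + s}{6 + s}$ ($u{\left(s \right)} = \frac{s - 2}{s + 6} = \frac{-2 + s}{6 + s}$)
$I{\left(U \right)} = -9 + \frac{\left(-2 + U\right) \left(\frac{1}{3} + U\right)}{6 + U}$ ($I{\left(U \right)} = -9 + \left(U + \frac{1}{3}\right) \frac{-2 + U}{6 + U} = -9 + \left(\frac{1}{3} + U\right) \frac{-2 + U}{6 + U} = -9 + \frac{\left(-2 + U\right) \left(\frac{1}{3} + U\right)}{6 + U}$)
$I{\left(-51 \right)} + g{\left(605,164 \right)} = \frac{-164 - -1632 + 3 \left(-51\right)^{2}}{3 \left(6 - 51\right)} - 525 = \frac{-164 + 1632 + 3 \cdot 2601}{3 \left(-45\right)} - 525 = \frac{1}{3} \left(- \frac{1}{45}\right) \left(-164 + 1632 + 7803\right) - 525 = \frac{1}{3} \left(- \frac{1}{45}\right) 9271 - 525 = - \frac{9271}{135} - 525 = - \frac{80146}{135}$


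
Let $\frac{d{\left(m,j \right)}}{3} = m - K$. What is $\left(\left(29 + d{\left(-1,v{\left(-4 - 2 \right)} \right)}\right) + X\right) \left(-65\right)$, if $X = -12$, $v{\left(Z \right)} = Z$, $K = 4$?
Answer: $-130$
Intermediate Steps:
$d{\left(m,j \right)} = -12 + 3 m$ ($d{\left(m,j \right)} = 3 \left(m - 4\right) = 3 \left(-4 + m\right) = -12 + 3 m$)
$\left(\left(29 + d{\left(-1,v{\left(-4 - 2 \right)} \right)}\right) + X\right) \left(-65\right) = \left(\left(29 + \left(-12 + 3 \left(-1\right)\right)\right) - 12\right) \left(-65\right) = \left(\left(29 - 15\right) - 12\right) \left(-65\right) = \left(14 - 12\right) \left(-65\right) = 2 \left(-65\right) = -130$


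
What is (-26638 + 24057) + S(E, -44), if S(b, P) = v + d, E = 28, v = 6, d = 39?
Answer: -2536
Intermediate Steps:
S(b, P) = 45 (S(b, P) = 6 + 39 = 45)
(-26638 + 24057) + S(E, -44) = (-26638 + 24057) + 45 = -2581 + 45 = -2536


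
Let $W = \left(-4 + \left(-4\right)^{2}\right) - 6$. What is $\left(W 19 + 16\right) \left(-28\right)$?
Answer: $-3640$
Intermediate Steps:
$W = 6$ ($W = \left(-4 + 16\right) - 6 = 12 - 6 = 6$)
$\left(W 19 + 16\right) \left(-28\right) = \left(6 \cdot 19 + 16\right) \left(-28\right) = \left(114 + 16\right) \left(-28\right) = 130 \left(-28\right) = -3640$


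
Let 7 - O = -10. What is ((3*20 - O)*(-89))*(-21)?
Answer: 80367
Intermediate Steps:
O = 17 (O = 7 - 1*(-10) = 7 + 10 = 17)
((3*20 - O)*(-89))*(-21) = ((3*20 - 1*17)*(-89))*(-21) = ((60 - 17)*(-89))*(-21) = (43*(-89))*(-21) = -3827*(-21) = 80367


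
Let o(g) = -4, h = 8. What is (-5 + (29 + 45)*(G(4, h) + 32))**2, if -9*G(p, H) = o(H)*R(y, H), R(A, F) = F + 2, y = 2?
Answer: 586947529/81 ≈ 7.2463e+6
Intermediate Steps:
R(A, F) = 2 + F
G(p, H) = 8/9 + 4*H/9 (G(p, H) = -(-4)*(2 + H)/9 = -(-8 - 4*H)/9 = 8/9 + 4*H/9)
(-5 + (29 + 45)*(G(4, h) + 32))**2 = (-5 + (29 + 45)*((8/9 + (4/9)*8) + 32))**2 = (-5 + 74*((8/9 + 32/9) + 32))**2 = (-5 + 74*(40/9 + 32))**2 = (-5 + 74*(328/9))**2 = (-5 + 24272/9)**2 = (24227/9)**2 = 586947529/81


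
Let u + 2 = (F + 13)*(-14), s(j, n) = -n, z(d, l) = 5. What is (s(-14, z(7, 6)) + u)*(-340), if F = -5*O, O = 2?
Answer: 16660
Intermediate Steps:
F = -10 (F = -5*2 = -10)
u = -44 (u = -2 + (-10 + 13)*(-14) = -2 + 3*(-14) = -2 - 42 = -44)
(s(-14, z(7, 6)) + u)*(-340) = (-1*5 - 44)*(-340) = (-5 - 44)*(-340) = -49*(-340) = 16660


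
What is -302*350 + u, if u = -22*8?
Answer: -105876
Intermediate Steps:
u = -176
-302*350 + u = -302*350 - 176 = -105700 - 176 = -105876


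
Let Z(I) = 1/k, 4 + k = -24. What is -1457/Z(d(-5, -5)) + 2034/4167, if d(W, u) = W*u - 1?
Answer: 18888774/463 ≈ 40797.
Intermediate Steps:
k = -28 (k = -4 - 24 = -28)
d(W, u) = -1 + W*u
Z(I) = -1/28 (Z(I) = 1/(-28) = -1/28)
-1457/Z(d(-5, -5)) + 2034/4167 = -1457/(-1/28) + 2034/4167 = -1457*(-28) + 2034*(1/4167) = 40796 + 226/463 = 18888774/463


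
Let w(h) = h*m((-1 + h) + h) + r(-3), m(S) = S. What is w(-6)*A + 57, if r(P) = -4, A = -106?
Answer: -7787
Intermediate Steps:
w(h) = -4 + h*(-1 + 2*h) (w(h) = h*((-1 + h) + h) - 4 = h*(-1 + 2*h) - 4 = -4 + h*(-1 + 2*h))
w(-6)*A + 57 = (-4 - 6*(-1 + 2*(-6)))*(-106) + 57 = (-4 - 6*(-1 - 12))*(-106) + 57 = (-4 - 6*(-13))*(-106) + 57 = (-4 + 78)*(-106) + 57 = 74*(-106) + 57 = -7844 + 57 = -7787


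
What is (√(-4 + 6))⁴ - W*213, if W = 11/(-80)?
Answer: 2663/80 ≈ 33.287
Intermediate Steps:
W = -11/80 (W = 11*(-1/80) = -11/80 ≈ -0.13750)
(√(-4 + 6))⁴ - W*213 = (√(-4 + 6))⁴ - (-11)*213/80 = (√2)⁴ - 1*(-2343/80) = 4 + 2343/80 = 2663/80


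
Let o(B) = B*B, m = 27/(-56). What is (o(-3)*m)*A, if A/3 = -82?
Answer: 29889/28 ≈ 1067.5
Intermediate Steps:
A = -246 (A = 3*(-82) = -246)
m = -27/56 (m = 27*(-1/56) = -27/56 ≈ -0.48214)
o(B) = B**2
(o(-3)*m)*A = ((-3)**2*(-27/56))*(-246) = (9*(-27/56))*(-246) = -243/56*(-246) = 29889/28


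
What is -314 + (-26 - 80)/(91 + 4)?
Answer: -29936/95 ≈ -315.12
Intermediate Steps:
-314 + (-26 - 80)/(91 + 4) = -314 - 106/95 = -29936/95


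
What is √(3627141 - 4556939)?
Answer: I*√929798 ≈ 964.26*I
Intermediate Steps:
√(3627141 - 4556939) = √(-929798) = I*√929798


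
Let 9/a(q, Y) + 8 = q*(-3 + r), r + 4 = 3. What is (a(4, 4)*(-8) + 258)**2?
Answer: 68121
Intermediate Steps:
r = -1 (r = -4 + 3 = -1)
a(q, Y) = 9/(-8 - 4*q) (a(q, Y) = 9/(-8 + q*(-3 - 1)) = 9/(-8 + q*(-4)) = 9/(-8 - 4*q))
(a(4, 4)*(-8) + 258)**2 = (-9/(8 + 4*4)*(-8) + 258)**2 = (-9/(8 + 16)*(-8) + 258)**2 = (-9/24*(-8) + 258)**2 = (-9*1/24*(-8) + 258)**2 = (-3/8*(-8) + 258)**2 = (3 + 258)**2 = 261**2 = 68121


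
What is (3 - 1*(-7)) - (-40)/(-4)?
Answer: 0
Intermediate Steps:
(3 - 1*(-7)) - (-40)/(-4) = (3 + 7) - (-40)*(-1)/4 = 10 - 5*2 = 10 - 10 = 0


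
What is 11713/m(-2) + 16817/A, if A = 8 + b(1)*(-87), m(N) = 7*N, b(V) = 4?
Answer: -2108929/2380 ≈ -886.10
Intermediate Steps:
A = -340 (A = 8 + 4*(-87) = 8 - 348 = -340)
11713/m(-2) + 16817/A = 11713/((7*(-2))) + 16817/(-340) = 11713/(-14) + 16817*(-1/340) = 11713*(-1/14) - 16817/340 = -11713/14 - 16817/340 = -2108929/2380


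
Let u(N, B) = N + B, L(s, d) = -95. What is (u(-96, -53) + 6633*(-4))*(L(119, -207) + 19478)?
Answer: -517157823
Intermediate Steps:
u(N, B) = B + N
(u(-96, -53) + 6633*(-4))*(L(119, -207) + 19478) = ((-53 - 96) + 6633*(-4))*(-95 + 19478) = (-149 - 26532)*19383 = -26681*19383 = -517157823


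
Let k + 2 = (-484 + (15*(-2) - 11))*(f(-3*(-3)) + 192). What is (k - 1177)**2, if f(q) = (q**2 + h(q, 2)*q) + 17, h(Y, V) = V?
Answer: 26529568641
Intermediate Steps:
f(q) = 17 + q**2 + 2*q (f(q) = (q**2 + 2*q) + 17 = 17 + q**2 + 2*q)
k = -161702 (k = -2 + (-484 + (15*(-2) - 11))*((17 + (-3*(-3))**2 + 2*(-3*(-3))) + 192) = -2 + (-484 + (-30 - 11))*((17 + 9**2 + 2*9) + 192) = -2 + (-484 - 41)*((17 + 81 + 18) + 192) = -2 - 525*(116 + 192) = -2 - 525*308 = -2 - 161700 = -161702)
(k - 1177)**2 = (-161702 - 1177)**2 = (-162879)**2 = 26529568641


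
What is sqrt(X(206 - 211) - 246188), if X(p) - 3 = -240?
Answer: 5*I*sqrt(9857) ≈ 496.41*I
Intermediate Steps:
X(p) = -237 (X(p) = 3 - 240 = -237)
sqrt(X(206 - 211) - 246188) = sqrt(-237 - 246188) = sqrt(-246425) = 5*I*sqrt(9857)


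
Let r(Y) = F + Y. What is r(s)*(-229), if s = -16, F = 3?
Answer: 2977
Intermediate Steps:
r(Y) = 3 + Y
r(s)*(-229) = (3 - 16)*(-229) = -13*(-229) = 2977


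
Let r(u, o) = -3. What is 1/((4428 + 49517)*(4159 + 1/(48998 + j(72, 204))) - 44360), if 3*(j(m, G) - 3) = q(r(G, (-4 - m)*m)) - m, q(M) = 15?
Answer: 48982/10987294276835 ≈ 4.4581e-9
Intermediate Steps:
j(m, G) = 8 - m/3 (j(m, G) = 3 + (15 - m)/3 = 3 + (5 - m/3) = 8 - m/3)
1/((4428 + 49517)*(4159 + 1/(48998 + j(72, 204))) - 44360) = 1/((4428 + 49517)*(4159 + 1/(48998 + (8 - 1/3*72))) - 44360) = 1/(53945*(4159 + 1/(48998 + (8 - 24))) - 44360) = 1/(53945*(4159 + 1/(48998 - 16)) - 44360) = 1/(53945*(4159 + 1/48982) - 44360) = 1/(53945*(203716139/48982) - 44360) = 1/(10989467118355/48982 - 44360) = 1/(10987294276835/48982) = 48982/10987294276835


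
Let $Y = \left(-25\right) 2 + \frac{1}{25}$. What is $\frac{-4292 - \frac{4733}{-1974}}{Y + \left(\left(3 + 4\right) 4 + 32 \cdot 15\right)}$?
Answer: $- \frac{211691875}{22604274} \approx -9.3651$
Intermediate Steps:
$Y = - \frac{1249}{25}$ ($Y = -50 + \frac{1}{25} = - \frac{1249}{25} \approx -49.96$)
$\frac{-4292 - \frac{4733}{-1974}}{Y + \left(\left(3 + 4\right) 4 + 32 \cdot 15\right)} = \frac{-4292 - \frac{4733}{-1974}}{- \frac{1249}{25} + \left(\left(3 + 4\right) 4 + 32 \cdot 15\right)} = \frac{-4292 - - \frac{4733}{1974}}{- \frac{1249}{25} + \left(7 \cdot 4 + 480\right)} = \frac{-4292 + \frac{4733}{1974}}{- \frac{1249}{25} + \left(28 + 480\right)} = - \frac{8467675}{1974 \left(- \frac{1249}{25} + 508\right)} = - \frac{8467675}{1974 \cdot \frac{11451}{25}} = \left(- \frac{8467675}{1974}\right) \frac{25}{11451} = - \frac{211691875}{22604274}$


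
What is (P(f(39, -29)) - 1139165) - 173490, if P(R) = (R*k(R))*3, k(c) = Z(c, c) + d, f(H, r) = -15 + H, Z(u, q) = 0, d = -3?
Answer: -1312871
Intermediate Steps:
k(c) = -3 (k(c) = 0 - 3 = -3)
P(R) = -9*R (P(R) = (R*(-3))*3 = -3*R*3 = -9*R)
(P(f(39, -29)) - 1139165) - 173490 = (-9*(-15 + 39) - 1139165) - 173490 = (-9*24 - 1139165) - 173490 = (-216 - 1139165) - 173490 = -1139381 - 173490 = -1312871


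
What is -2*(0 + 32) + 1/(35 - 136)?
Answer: -6465/101 ≈ -64.010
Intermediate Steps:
-2*(0 + 32) + 1/(35 - 136) = -2*32 + 1/(-101) = -64 - 1/101 = -6465/101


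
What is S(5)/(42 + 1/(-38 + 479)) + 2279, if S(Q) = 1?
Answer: 42214358/18523 ≈ 2279.0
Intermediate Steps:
S(5)/(42 + 1/(-38 + 479)) + 2279 = 1/(42 + 1/(-38 + 479)) + 2279 = 1/(42 + 1/441) + 2279 = 1/(18523/441) + 2279 = 1*(441/18523) + 2279 = 441/18523 + 2279 = 42214358/18523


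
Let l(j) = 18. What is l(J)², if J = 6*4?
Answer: 324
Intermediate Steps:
J = 24
l(J)² = 18² = 324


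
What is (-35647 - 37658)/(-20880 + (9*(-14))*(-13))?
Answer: 8145/2138 ≈ 3.8096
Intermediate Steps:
(-35647 - 37658)/(-20880 + (9*(-14))*(-13)) = -73305/(-20880 - 126*(-13)) = -73305/(-20880 + 1638) = -73305/(-19242) = -73305*(-1/19242) = 8145/2138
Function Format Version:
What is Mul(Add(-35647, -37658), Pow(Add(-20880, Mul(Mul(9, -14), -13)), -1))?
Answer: Rational(8145, 2138) ≈ 3.8096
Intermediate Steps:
Mul(Add(-35647, -37658), Pow(Add(-20880, Mul(Mul(9, -14), -13)), -1)) = Mul(-73305, Pow(Add(-20880, Mul(-126, -13)), -1)) = Mul(-73305, Pow(Add(-20880, 1638), -1)) = Mul(-73305, Pow(-19242, -1)) = Mul(-73305, Rational(-1, 19242)) = Rational(8145, 2138)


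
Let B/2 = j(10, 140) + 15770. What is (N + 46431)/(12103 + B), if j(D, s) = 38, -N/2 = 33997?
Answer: -21563/43719 ≈ -0.49322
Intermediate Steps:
N = -67994 (N = -2*33997 = -67994)
B = 31616 (B = 2*(38 + 15770) = 2*15808 = 31616)
(N + 46431)/(12103 + B) = (-67994 + 46431)/(12103 + 31616) = -21563/43719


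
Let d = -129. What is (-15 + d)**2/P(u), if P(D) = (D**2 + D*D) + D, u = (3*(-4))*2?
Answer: 864/47 ≈ 18.383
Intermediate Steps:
u = -24 (u = -12*2 = -24)
P(D) = D + 2*D**2 (P(D) = (D**2 + D**2) + D = 2*D**2 + D = D + 2*D**2)
(-15 + d)**2/P(u) = (-15 - 129)**2/((-24*(1 + 2*(-24)))) = (-144)**2/((-24*(1 - 48))) = 20736/((-24*(-47))) = 20736/1128 = 20736*(1/1128) = 864/47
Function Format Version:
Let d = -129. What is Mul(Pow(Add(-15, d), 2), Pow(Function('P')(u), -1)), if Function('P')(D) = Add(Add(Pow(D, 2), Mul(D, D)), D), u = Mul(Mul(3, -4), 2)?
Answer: Rational(864, 47) ≈ 18.383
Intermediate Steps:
u = -24 (u = Mul(-12, 2) = -24)
Function('P')(D) = Add(D, Mul(2, Pow(D, 2))) (Function('P')(D) = Add(Add(Pow(D, 2), Pow(D, 2)), D) = Add(Mul(2, Pow(D, 2)), D) = Add(D, Mul(2, Pow(D, 2))))
Mul(Pow(Add(-15, d), 2), Pow(Function('P')(u), -1)) = Mul(Pow(Add(-15, -129), 2), Pow(Mul(-24, Add(1, Mul(2, -24))), -1)) = Mul(Pow(-144, 2), Pow(Mul(-24, Add(1, -48)), -1)) = Mul(20736, Pow(Mul(-24, -47), -1)) = Mul(20736, Pow(1128, -1)) = Mul(20736, Rational(1, 1128)) = Rational(864, 47)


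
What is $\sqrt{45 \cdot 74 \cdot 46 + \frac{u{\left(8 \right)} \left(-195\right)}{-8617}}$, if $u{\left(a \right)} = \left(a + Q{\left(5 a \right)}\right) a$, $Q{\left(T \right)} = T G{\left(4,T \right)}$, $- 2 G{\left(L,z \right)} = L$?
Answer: $\frac{6 \sqrt{315918306655}}{8617} \approx 391.37$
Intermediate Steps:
$G{\left(L,z \right)} = - \frac{L}{2}$
$Q{\left(T \right)} = - 2 T$ ($Q{\left(T \right)} = T \left(\left(- \frac{1}{2}\right) 4\right) = T \left(-2\right) = - 2 T$)
$u{\left(a \right)} = - 9 a^{2}$ ($u{\left(a \right)} = \left(a - 2 \cdot 5 a\right) a = \left(a - 10 a\right) a = - 9 a a = - 9 a^{2}$)
$\sqrt{45 \cdot 74 \cdot 46 + \frac{u{\left(8 \right)} \left(-195\right)}{-8617}} = \sqrt{45 \cdot 74 \cdot 46 + \frac{- 9 \cdot 8^{2} \left(-195\right)}{-8617}} = \sqrt{3330 \cdot 46 + \left(-9\right) 64 \left(-195\right) \left(- \frac{1}{8617}\right)} = \sqrt{153180 + \left(-576\right) \left(-195\right) \left(- \frac{1}{8617}\right)} = \sqrt{153180 + 112320 \left(- \frac{1}{8617}\right)} = \sqrt{153180 - \frac{112320}{8617}} = \sqrt{\frac{1319839740}{8617}} = \frac{6 \sqrt{315918306655}}{8617}$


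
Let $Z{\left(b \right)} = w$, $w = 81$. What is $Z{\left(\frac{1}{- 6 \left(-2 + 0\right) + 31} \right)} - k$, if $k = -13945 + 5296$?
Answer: $8730$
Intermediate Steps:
$Z{\left(b \right)} = 81$
$k = -8649$
$Z{\left(\frac{1}{- 6 \left(-2 + 0\right) + 31} \right)} - k = 81 - -8649 = 81 + 8649 = 8730$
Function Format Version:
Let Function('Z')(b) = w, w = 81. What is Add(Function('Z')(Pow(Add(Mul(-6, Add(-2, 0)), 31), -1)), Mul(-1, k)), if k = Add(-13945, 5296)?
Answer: 8730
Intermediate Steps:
Function('Z')(b) = 81
k = -8649
Add(Function('Z')(Pow(Add(Mul(-6, Add(-2, 0)), 31), -1)), Mul(-1, k)) = Add(81, Mul(-1, -8649)) = Add(81, 8649) = 8730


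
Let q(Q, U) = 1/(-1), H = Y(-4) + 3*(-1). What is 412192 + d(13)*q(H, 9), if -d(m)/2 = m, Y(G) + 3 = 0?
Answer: 412218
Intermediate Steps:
Y(G) = -3 (Y(G) = -3 + 0 = -3)
d(m) = -2*m
H = -6 (H = -3 + 3*(-1) = -3 - 3 = -6)
q(Q, U) = -1
412192 + d(13)*q(H, 9) = 412192 - 2*13*(-1) = 412192 - 26*(-1) = 412192 + 26 = 412218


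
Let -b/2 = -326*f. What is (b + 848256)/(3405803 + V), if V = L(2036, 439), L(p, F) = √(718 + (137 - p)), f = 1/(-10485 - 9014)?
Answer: 28166234481581438/113089267493864505 - 8270071546*I*√1181/113089267493864505 ≈ 0.24906 - 2.5131e-6*I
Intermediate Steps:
f = -1/19499 (f = 1/(-19499) = -1/19499 ≈ -5.1285e-5)
L(p, F) = √(855 - p)
b = -652/19499 (b = -(-652)*(-1)/19499 = -2*326/19499 = -652/19499 ≈ -0.033438)
V = I*√1181 (V = √(855 - 1*2036) = √(855 - 2036) = √(-1181) = I*√1181 ≈ 34.366*I)
(b + 848256)/(3405803 + V) = (-652/19499 + 848256)/(3405803 + I*√1181) = 16540143092/(19499*(3405803 + I*√1181))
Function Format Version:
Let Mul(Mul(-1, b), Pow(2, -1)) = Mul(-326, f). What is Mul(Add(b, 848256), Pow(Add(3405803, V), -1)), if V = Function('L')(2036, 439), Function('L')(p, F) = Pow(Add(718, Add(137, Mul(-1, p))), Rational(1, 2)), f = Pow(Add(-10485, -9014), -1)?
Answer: Add(Rational(28166234481581438, 113089267493864505), Mul(Rational(-8270071546, 113089267493864505), I, Pow(1181, Rational(1, 2)))) ≈ Add(0.24906, Mul(-2.5131e-6, I))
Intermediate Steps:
f = Rational(-1, 19499) (f = Pow(-19499, -1) = Rational(-1, 19499) ≈ -5.1285e-5)
Function('L')(p, F) = Pow(Add(855, Mul(-1, p)), Rational(1, 2))
b = Rational(-652, 19499) (b = Mul(-2, Mul(-326, Rational(-1, 19499))) = Mul(-2, Rational(326, 19499)) = Rational(-652, 19499) ≈ -0.033438)
V = Mul(I, Pow(1181, Rational(1, 2))) (V = Pow(Add(855, Mul(-1, 2036)), Rational(1, 2)) = Pow(Add(855, -2036), Rational(1, 2)) = Pow(-1181, Rational(1, 2)) = Mul(I, Pow(1181, Rational(1, 2))) ≈ Mul(34.366, I))
Mul(Add(b, 848256), Pow(Add(3405803, V), -1)) = Mul(Add(Rational(-652, 19499), 848256), Pow(Add(3405803, Mul(I, Pow(1181, Rational(1, 2)))), -1)) = Mul(Rational(16540143092, 19499), Pow(Add(3405803, Mul(I, Pow(1181, Rational(1, 2)))), -1))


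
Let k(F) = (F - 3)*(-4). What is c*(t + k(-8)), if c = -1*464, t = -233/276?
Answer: -1381676/69 ≈ -20024.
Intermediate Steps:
t = -233/276 (t = -233*1/276 = -233/276 ≈ -0.84420)
c = -464
k(F) = 12 - 4*F (k(F) = (-3 + F)*(-4) = 12 - 4*F)
c*(t + k(-8)) = -464*(-233/276 + (12 - 4*(-8))) = -464*(-233/276 + (12 + 32)) = -464*(-233/276 + 44) = -464*11911/276 = -1381676/69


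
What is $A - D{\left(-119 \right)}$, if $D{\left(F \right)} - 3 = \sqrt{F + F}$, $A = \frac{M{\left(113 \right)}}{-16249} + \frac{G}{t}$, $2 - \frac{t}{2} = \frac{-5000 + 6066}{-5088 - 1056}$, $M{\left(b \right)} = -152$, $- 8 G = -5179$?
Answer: $\frac{15833016817}{108494573} - i \sqrt{238} \approx 145.93 - 15.427 i$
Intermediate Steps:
$G = \frac{5179}{8}$ ($G = \left(- \frac{1}{8}\right) \left(-5179\right) = \frac{5179}{8} \approx 647.38$)
$t = \frac{6677}{1536}$ ($t = 4 - 2 \frac{-5000 + 6066}{-5088 - 1056} = 4 - 2 \frac{1066}{-6144} = 4 - 2 \cdot 1066 \left(- \frac{1}{6144}\right) = 4 - - \frac{533}{1536} = 4 + \frac{533}{1536} = \frac{6677}{1536} \approx 4.347$)
$A = \frac{16158500536}{108494573}$ ($A = - \frac{152}{-16249} + \frac{5179}{8 \cdot \frac{6677}{1536}} = \left(-152\right) \left(- \frac{1}{16249}\right) + \frac{5179}{8} \cdot \frac{1536}{6677} = \frac{152}{16249} + \frac{994368}{6677} = \frac{16158500536}{108494573} \approx 148.93$)
$D{\left(F \right)} = 3 + \sqrt{2} \sqrt{F}$ ($D{\left(F \right)} = 3 + \sqrt{F + F} = 3 + \sqrt{2 F} = 3 + \sqrt{2} \sqrt{F}$)
$A - D{\left(-119 \right)} = \frac{16158500536}{108494573} - \left(3 + \sqrt{2} \sqrt{-119}\right) = \frac{16158500536}{108494573} - \left(3 + \sqrt{2} i \sqrt{119}\right) = \frac{16158500536}{108494573} - \left(3 + i \sqrt{238}\right) = \frac{15833016817}{108494573} - i \sqrt{238}$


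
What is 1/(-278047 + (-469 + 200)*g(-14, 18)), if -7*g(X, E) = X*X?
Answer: -1/270515 ≈ -3.6967e-6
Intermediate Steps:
g(X, E) = -X²/7 (g(X, E) = -X*X/7 = -X²/7)
1/(-278047 + (-469 + 200)*g(-14, 18)) = 1/(-278047 + (-469 + 200)*(-⅐*(-14)²)) = 1/(-278047 - (-269)*196/7) = 1/(-278047 - 269*(-28)) = 1/(-278047 + 7532) = 1/(-270515) = -1/270515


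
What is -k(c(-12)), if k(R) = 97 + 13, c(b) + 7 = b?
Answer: -110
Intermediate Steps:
c(b) = -7 + b
k(R) = 110
-k(c(-12)) = -1*110 = -110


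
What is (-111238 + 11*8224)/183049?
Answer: -20774/183049 ≈ -0.11349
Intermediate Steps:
(-111238 + 11*8224)/183049 = (-111238 + 90464)*(1/183049) = -20774*1/183049 = -20774/183049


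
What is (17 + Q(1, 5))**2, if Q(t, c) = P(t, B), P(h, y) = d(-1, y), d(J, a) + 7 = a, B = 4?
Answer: 196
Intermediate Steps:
d(J, a) = -7 + a
P(h, y) = -7 + y
Q(t, c) = -3 (Q(t, c) = -7 + 4 = -3)
(17 + Q(1, 5))**2 = (17 - 3)**2 = 14**2 = 196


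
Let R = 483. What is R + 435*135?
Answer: 59208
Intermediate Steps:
R + 435*135 = 483 + 435*135 = 483 + 58725 = 59208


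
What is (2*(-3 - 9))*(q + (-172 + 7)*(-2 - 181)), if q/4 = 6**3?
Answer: -745416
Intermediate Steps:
q = 864 (q = 4*6**3 = 4*216 = 864)
(2*(-3 - 9))*(q + (-172 + 7)*(-2 - 181)) = (2*(-3 - 9))*(864 + (-172 + 7)*(-2 - 181)) = (2*(-12))*(864 - 165*(-183)) = -24*(864 + 30195) = -24*31059 = -745416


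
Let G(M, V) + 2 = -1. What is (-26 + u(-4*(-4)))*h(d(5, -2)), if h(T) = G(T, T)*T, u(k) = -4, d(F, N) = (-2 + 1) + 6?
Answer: 450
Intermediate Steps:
d(F, N) = 5 (d(F, N) = -1 + 6 = 5)
G(M, V) = -3 (G(M, V) = -2 - 1 = -3)
h(T) = -3*T
(-26 + u(-4*(-4)))*h(d(5, -2)) = (-26 - 4)*(-3*5) = -30*(-15) = 450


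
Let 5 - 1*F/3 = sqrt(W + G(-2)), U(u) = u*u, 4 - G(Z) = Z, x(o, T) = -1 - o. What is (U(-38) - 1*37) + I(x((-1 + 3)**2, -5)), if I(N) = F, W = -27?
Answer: 1422 - 3*I*sqrt(21) ≈ 1422.0 - 13.748*I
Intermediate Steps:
G(Z) = 4 - Z
U(u) = u**2
F = 15 - 3*I*sqrt(21) (F = 15 - 3*sqrt(-27 + (4 - 1*(-2))) = 15 - 3*sqrt(-27 + (4 + 2)) = 15 - 3*sqrt(-27 + 6) = 15 - 3*I*sqrt(21) ≈ 15.0 - 13.748*I)
I(N) = 15 - 3*I*sqrt(21)
(U(-38) - 1*37) + I(x((-1 + 3)**2, -5)) = ((-38)**2 - 1*37) + (15 - 3*I*sqrt(21)) = (1444 - 37) + (15 - 3*I*sqrt(21)) = 1407 + (15 - 3*I*sqrt(21)) = 1422 - 3*I*sqrt(21)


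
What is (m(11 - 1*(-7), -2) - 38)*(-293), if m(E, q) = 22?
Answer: 4688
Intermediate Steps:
(m(11 - 1*(-7), -2) - 38)*(-293) = (22 - 38)*(-293) = -16*(-293) = 4688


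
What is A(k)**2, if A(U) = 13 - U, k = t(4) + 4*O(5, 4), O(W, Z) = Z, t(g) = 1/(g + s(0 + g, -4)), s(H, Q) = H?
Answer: 625/64 ≈ 9.7656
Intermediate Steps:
t(g) = 1/(2*g) (t(g) = 1/(g + (0 + g)) = 1/(g + g) = 1/(2*g))
k = 129/8 (k = (1/2)/4 + 4*4 = (1/2)*(1/4) + 16 = 1/8 + 16 = 129/8 ≈ 16.125)
A(k)**2 = (13 - 1*129/8)**2 = (13 - 129/8)**2 = (-25/8)**2 = 625/64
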